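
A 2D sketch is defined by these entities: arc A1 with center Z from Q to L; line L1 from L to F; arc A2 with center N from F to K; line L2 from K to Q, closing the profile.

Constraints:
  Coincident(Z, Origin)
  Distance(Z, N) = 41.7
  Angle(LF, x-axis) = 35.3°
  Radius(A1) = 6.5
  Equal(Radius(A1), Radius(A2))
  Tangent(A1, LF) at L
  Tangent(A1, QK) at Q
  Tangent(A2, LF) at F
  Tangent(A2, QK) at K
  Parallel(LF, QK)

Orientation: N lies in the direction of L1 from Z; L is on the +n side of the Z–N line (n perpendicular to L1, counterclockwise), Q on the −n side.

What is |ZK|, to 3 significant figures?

42.2

Tangency of A1 to both parallel lines with radius 6.5 puts L and Q at Z ± 6.5·n: L = (-3.76, 5.30), Q = (3.76, -5.30). Equal radii place F and K the same way about N: F = N + 6.5·n = (30.3, 29.4), K = N − 6.5·n = (37.8, 18.8). Then |ZK| = |K − Z| = 42.2.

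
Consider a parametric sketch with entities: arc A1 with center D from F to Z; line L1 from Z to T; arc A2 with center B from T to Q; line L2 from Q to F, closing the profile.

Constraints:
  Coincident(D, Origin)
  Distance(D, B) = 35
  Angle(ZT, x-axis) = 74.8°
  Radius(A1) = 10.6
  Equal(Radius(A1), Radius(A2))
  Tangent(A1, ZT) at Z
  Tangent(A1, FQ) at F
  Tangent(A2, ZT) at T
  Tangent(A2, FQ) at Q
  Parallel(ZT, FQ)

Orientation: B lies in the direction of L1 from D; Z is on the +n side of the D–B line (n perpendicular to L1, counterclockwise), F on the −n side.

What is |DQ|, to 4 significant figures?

36.57

The slot axis is L1's direction at 74.8°, so u = (cos 74.8°, sin 74.8°) = (0.2622, 0.9650) and n = (−sin 74.8°, cos 74.8°) = (-0.9650, 0.2622). D is at the origin and B lies 35.0 along u from D, so B = 35.0·u = (9.177, 33.78). Tangency of A1 to both parallel lines with radius 10.6 puts Z and F at D ± 10.6·n: Z = (-10.23, 2.779), F = (10.23, -2.779). Equal radii place T and Q the same way about B: T = B + 10.6·n = (-1.053, 36.55), Q = B − 10.6·n = (19.41, 31.00). Then |DQ| = |Q − D| = 36.57.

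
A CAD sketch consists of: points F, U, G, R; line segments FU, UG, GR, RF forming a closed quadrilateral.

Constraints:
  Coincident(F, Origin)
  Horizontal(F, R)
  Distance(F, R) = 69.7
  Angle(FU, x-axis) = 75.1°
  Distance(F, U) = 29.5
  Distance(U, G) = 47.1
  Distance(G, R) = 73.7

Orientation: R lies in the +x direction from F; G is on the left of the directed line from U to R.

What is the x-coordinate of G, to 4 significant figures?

36.41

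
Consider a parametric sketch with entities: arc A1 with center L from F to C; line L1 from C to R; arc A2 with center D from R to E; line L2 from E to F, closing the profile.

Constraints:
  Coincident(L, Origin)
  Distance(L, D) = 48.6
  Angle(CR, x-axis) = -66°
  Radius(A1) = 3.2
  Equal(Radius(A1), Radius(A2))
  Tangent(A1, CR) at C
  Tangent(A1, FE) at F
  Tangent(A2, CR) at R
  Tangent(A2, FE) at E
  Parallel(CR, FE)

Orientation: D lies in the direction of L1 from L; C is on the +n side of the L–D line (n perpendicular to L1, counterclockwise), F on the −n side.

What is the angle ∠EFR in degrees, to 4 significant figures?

7.502°

Tangency of A1 to both parallel lines with radius 3.2 puts C and F at L ± 3.2·n: C = (2.923, 1.302), F = (-2.923, -1.302). Equal radii place R and E the same way about D: R = D + 3.2·n = (22.69, -43.10), E = D − 3.2·n = (16.84, -45.70). Then cos ∠EFR = FE·FR / (|FE||FR|), giving 7.502°.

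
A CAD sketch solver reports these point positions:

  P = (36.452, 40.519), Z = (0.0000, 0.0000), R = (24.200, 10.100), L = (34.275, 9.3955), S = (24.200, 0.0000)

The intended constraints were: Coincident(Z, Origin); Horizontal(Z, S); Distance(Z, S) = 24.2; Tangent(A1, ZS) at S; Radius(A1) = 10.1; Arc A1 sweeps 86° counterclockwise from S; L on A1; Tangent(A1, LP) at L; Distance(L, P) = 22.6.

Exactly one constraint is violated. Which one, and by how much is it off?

Distance(L, P) = 22.6 — off by 8.60.

Z = (0.00, 0.00) ✓; Z.y = 0.00, S.y = 0.00 ✓; |ZS| = 24.20 ✓; ∠(RS, SZ) = 90.00° ✓; |RS| = 10.10 ✓; bearing(R→L) − bearing(R→S) = 86.00° ✓; |RL| = 10.10 ✓; ∠(RL, LP) = 90.00° ✓; |LP| = 31.20 ✗.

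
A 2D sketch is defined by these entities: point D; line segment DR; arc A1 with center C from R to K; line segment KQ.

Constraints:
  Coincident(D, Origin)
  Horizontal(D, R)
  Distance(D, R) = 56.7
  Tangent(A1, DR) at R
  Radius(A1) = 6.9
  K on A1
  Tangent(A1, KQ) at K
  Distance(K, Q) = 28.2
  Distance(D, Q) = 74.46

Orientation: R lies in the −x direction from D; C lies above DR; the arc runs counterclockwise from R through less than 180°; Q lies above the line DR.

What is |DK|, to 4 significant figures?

51.98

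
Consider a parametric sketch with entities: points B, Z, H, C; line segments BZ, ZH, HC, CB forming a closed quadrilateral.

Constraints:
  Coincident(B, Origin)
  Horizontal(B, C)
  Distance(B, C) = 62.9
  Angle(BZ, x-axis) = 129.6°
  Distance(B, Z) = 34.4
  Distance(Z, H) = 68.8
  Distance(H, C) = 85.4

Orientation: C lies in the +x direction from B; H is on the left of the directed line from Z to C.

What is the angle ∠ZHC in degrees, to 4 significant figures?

69.43°

Checks: B.y = 0.00, C.y = 0.00 ✓; |ZH| = 68.80 ✓; |HC| = 85.40 ✓.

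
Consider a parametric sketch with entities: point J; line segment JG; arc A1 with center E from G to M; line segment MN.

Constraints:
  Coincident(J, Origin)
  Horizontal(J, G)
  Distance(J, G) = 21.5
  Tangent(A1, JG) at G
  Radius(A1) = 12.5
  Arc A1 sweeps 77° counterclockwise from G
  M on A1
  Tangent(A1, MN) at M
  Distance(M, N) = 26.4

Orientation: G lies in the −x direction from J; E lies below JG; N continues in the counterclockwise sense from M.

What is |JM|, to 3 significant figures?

35.0

Since A1 is tangent to JG there, EG ⟂ JG, so E = G + (0, -12.5) = (-21.5, -12.5). On A1, G sits at bearing 90° from E; a 77° counterclockwise sweep puts M at bearing 167°, so M = E + 12.5·(cos 167°, sin 167°) = (-33.7, -9.69). Then |JM| = |M − J| = 35.0.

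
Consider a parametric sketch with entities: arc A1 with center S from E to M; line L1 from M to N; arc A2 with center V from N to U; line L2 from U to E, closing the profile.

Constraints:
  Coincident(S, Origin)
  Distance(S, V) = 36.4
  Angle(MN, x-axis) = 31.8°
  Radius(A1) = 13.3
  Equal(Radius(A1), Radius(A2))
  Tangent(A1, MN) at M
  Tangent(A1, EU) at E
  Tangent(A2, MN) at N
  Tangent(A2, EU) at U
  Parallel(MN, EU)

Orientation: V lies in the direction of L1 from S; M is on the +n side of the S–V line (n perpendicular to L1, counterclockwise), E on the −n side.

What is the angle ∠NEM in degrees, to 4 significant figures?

53.84°

The slot axis is L1's direction at 31.8°, so u = (cos 31.8°, sin 31.8°) = (0.8499, 0.5270) and n = (−sin 31.8°, cos 31.8°) = (-0.5270, 0.8499). S is at the origin and V lies 36.4 along u from S, so V = 36.4·u = (30.94, 19.18). Tangency of A1 to both parallel lines with radius 13.3 puts M and E at S ± 13.3·n: M = (-7.009, 11.30), E = (7.009, -11.30). Equal radii place N and U the same way about V: N = V + 13.3·n = (23.93, 30.48), U = V − 13.3·n = (37.94, 7.878). Then cos ∠NEM = EN·EM / (|EN||EM|), giving 53.84°.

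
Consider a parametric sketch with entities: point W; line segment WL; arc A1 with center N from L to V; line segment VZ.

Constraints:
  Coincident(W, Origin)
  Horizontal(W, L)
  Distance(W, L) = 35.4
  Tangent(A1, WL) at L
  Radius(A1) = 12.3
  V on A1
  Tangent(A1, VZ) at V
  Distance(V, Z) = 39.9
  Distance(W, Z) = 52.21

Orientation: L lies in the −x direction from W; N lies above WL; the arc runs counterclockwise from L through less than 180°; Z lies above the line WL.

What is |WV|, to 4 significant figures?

25.42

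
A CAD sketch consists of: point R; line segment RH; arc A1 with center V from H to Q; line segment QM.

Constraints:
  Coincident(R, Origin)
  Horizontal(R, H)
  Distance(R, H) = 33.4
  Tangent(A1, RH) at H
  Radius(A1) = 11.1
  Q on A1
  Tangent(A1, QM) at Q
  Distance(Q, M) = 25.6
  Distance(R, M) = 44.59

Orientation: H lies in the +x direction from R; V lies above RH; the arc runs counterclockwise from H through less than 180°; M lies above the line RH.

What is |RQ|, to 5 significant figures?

45.543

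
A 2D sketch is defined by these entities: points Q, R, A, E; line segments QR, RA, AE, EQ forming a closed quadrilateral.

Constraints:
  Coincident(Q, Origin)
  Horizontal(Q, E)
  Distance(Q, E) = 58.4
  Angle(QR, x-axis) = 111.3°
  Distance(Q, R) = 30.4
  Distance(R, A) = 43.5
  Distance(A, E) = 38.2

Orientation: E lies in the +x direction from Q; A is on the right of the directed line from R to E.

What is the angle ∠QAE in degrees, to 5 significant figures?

171.81°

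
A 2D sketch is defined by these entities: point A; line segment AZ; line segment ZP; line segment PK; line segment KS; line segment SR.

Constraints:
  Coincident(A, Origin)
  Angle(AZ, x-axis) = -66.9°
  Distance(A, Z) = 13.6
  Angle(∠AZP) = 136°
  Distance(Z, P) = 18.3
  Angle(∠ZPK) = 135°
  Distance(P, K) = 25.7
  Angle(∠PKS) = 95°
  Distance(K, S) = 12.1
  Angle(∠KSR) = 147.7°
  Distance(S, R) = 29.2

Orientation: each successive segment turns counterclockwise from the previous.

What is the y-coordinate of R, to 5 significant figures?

20.606

A is at the origin; AZ runs at -66.9° with length 13.6, so Z = (5.3358, -12.510). ∠AZP = 136.0° gives ZP at -22.900° from the x-axis; with |ZP| = 18.3, P = (22.193, -19.631). ∠ZPK = 135.0° gives PK at 22.100° from the x-axis; with |PK| = 25.7, K = (46.005, -9.9616). ∠PKS = 95.0° gives KS at 107.10° from the x-axis; with |KS| = 12.1, S = (42.447, 1.6035). ∠KSR = 147.7° gives SR at 139.40° from the x-axis; with |SR| = 29.2, R = (20.277, 20.606). So R.y = 20.606.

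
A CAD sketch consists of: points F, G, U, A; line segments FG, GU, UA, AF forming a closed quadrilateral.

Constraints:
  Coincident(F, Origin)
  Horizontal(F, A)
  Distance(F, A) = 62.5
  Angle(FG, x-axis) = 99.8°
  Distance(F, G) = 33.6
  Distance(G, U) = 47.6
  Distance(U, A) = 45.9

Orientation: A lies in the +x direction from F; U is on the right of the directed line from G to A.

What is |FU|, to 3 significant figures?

19.4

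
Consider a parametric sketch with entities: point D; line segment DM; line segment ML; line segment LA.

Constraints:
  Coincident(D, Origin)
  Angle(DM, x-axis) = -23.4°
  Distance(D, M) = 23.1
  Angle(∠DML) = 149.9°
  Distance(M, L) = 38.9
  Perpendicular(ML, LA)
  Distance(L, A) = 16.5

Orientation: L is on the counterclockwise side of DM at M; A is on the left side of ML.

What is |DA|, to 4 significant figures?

59.09

D is at the origin; DM runs at -23.4° with length 23.1, so M = 23.1·(cos -23.4°, sin -23.4°) = (21.20, -9.174). ∠DML = 149.9°, so ML runs at -23.4° + (180° − 149.9°) = 6.700° from the x-axis; with |ML| = 38.9, L = M + 38.9·(cos 6.700°, sin 6.700°) = (59.83, -4.636). ML is perpendicular to LA; with |LA| = 16.5 on the left of ML, A = L + 16.5·(-0.1167, 0.9932) = (57.91, 11.75). Then |DA| = |A − D| = 59.09.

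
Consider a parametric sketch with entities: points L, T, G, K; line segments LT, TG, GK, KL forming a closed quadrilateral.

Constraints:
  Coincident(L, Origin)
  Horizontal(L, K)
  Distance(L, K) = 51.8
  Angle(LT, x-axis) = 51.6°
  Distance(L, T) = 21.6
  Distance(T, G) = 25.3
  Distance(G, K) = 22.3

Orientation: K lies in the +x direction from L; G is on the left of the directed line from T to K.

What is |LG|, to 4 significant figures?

42.69

Checks: |TG| = 25.30 ✓; |GK| = 22.30 ✓.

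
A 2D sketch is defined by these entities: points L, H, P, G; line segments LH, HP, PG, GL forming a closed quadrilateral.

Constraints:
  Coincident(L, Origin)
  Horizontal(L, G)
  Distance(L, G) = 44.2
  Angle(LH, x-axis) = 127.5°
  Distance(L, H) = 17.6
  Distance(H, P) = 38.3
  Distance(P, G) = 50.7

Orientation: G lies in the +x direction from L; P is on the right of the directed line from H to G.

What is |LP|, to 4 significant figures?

23.09

L is at the origin; L and G share the same y with |LG| = 44.2 and G in +x, so G = (44.2, 0). LH runs at 127.5° with |LH| = 17.6, so H = (-10.71, 13.96). P is determined by |HP| = 38.3 and |PG| = 50.7 together: it lies at the intersection of circle(H, 38.3) and circle(G, 50.7). With |HG| = 56.66, the foot of the radical line on HG is 18.59 from H and the perpendicular offset is √(38.3² − 18.59²) = 33.48. Taking the right-of-HG solution: P = (-0.9468, -23.07).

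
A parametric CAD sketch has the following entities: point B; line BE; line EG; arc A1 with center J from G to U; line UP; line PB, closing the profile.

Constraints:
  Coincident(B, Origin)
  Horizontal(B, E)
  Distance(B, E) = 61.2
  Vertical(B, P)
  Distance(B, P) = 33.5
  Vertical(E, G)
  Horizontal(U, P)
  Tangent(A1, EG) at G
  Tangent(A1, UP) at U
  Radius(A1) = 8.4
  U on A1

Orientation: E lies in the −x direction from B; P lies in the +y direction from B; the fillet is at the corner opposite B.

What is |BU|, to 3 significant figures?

62.5

The virtual corner opposite B is at (-61.2, 33.5). Since A1 is tangent to EG there, JG ⟂ EG and the tangent condition forces JU to be normal to UP, with radius 8.4, so the center J sits 8.4 in from both sides at J = (-52.8, 25.1). That places the tangent points at G = (-61.2, 25.1) on EG and U = (-52.8, 33.5) on UP. Then |BU| = |U − B| = 62.5.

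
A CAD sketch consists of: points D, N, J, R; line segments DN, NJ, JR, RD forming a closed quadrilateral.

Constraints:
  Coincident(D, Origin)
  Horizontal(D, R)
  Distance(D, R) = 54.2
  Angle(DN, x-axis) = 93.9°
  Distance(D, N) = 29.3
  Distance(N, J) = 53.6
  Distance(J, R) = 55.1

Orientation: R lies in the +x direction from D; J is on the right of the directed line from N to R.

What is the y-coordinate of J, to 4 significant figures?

-23.96

Checks: |NJ| = 53.60 ✓; |JR| = 55.10 ✓.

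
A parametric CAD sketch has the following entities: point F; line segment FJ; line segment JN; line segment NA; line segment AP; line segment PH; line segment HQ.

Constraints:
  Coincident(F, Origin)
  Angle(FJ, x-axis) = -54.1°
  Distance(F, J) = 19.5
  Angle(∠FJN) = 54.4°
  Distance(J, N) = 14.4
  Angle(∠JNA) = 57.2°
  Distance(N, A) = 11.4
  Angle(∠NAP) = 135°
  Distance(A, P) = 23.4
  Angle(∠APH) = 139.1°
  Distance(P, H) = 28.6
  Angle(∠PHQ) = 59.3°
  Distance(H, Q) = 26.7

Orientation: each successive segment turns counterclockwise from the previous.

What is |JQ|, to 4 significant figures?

21.08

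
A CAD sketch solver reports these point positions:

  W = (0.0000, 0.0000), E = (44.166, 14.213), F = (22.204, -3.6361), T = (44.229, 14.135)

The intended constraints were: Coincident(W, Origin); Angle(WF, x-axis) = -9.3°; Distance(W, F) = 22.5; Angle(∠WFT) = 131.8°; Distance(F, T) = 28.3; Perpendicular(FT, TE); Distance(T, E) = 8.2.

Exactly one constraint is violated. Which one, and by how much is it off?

Distance(T, E) = 8.2 — off by 8.10.

W = (0.00, 0.00) ✓; WF at -9.300° ✓; |WF| = 22.50 ✓; ∠WFT = 131.8° ✓; |FT| = 28.30 ✓; ∠(FT, TE) = 90.03° ✓; |TE| = 0.1003 ✗.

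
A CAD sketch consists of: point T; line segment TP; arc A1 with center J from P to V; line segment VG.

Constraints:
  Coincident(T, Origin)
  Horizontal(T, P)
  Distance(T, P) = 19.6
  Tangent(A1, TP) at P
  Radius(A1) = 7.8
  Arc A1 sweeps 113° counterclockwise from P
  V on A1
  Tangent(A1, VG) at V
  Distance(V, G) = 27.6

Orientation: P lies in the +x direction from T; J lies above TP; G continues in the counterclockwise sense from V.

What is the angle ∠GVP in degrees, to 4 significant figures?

123.5°

T is at the origin; TP is horizontal with |TP| = 19.6 and P on the +x side, so P = (19.60, 0.000). Tangency of A1 to TP means the radius JP is perpendicular to TP, so J = P + (0, 7.8) = (19.60, 7.800). On A1, P sits at bearing -90° from J; a 113° counterclockwise sweep puts V at bearing 23°, so V = J + 7.8·(cos 23°, sin 23°) = (26.78, 10.85). A1 meets VG tangentially, so JV is at right angles to VG, so VG runs along (−sin 23°, cos 23°); with |VG| = 27.6, G = (16.00, 36.25). Then cos ∠GVP = VG·VP / (|VG||VP|), giving 123.5°.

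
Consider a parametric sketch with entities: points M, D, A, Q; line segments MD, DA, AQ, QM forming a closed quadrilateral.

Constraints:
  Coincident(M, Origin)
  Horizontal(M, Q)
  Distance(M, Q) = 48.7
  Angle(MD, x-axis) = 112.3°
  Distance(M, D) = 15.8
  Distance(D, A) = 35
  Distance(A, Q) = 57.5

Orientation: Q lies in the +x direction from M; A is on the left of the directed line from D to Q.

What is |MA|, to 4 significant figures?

46.14

M is at the origin; M and Q share the same y with |MQ| = 48.7 and Q in +x, so Q = (48.7, 0). MD runs at 112.3° with |MD| = 15.8, so D = (-5.995, 14.62). A is determined by |DA| = 35.0 and |AQ| = 57.5 together: it lies at the intersection of circle(D, 35.0) and circle(Q, 57.5). With |DQ| = 56.62, the foot of the radical line on DQ is 9.927 from D and the perpendicular offset is √(35.0² − 9.927²) = 33.56. Taking the left-of-DQ solution: A = (12.26, 44.48).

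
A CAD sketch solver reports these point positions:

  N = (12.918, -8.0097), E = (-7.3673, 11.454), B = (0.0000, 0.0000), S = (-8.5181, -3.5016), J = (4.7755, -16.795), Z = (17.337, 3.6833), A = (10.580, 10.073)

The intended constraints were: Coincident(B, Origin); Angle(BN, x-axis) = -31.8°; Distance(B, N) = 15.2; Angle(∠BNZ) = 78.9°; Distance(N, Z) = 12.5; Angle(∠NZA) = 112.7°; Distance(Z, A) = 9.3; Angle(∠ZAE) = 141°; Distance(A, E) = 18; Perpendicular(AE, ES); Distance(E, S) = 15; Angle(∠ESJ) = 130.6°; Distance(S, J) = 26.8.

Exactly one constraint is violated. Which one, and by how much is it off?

Distance(S, J) = 26.8 — off by 8.00.

B = (0.00, 0.00) ✓; BN at -31.80° ✓; |BN| = 15.20 ✓; ∠BNZ = 78.90° ✓; |NZ| = 12.50 ✓; ∠NZA = 112.7° ✓; |ZA| = 9.300 ✓; ∠ZAE = 141.0° ✓; |AE| = 18.00 ✓; ∠(AE, ES) = 90.00° ✓; |ES| = 15.00 ✓; ∠ESJ = 130.6° ✓; |SJ| = 18.80 ✗.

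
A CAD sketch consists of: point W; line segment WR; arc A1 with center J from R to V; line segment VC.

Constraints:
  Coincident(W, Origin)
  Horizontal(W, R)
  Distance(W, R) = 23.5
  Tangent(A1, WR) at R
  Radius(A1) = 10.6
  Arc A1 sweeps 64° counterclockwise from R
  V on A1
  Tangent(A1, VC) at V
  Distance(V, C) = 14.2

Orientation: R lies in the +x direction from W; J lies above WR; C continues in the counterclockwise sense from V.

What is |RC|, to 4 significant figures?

24.46

W is at the origin; W and R share the same y with |WR| = 23.5 and R on the +x side, so R = (23.50, 0.000). A1 meets WR tangentially, so JR is at right angles to WR, so J = R + (0, 10.6) = (23.50, 10.60). On A1, R sits at bearing -90° from J; a 64° counterclockwise sweep puts V at bearing -26°, so V = J + 10.6·(cos -26°, sin -26°) = (33.03, 5.953). Since A1 is tangent to VC there, JV ⟂ VC, so VC runs along (−sin -26°, cos -26°); with |VC| = 14.2, C = (39.25, 18.72). Then |RC| = |C − R| = 24.46.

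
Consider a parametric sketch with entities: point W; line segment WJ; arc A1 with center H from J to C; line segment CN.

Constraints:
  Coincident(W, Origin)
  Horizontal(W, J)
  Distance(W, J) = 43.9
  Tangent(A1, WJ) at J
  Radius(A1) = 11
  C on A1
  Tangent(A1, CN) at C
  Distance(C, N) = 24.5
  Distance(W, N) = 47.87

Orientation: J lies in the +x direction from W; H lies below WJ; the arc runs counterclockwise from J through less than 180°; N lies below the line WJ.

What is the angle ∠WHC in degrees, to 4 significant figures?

12.84°

W is at the origin; WJ is horizontal with |WJ| = 43.9 and J on the +x side, so J = (43.90, 0.000). The tangent condition forces HJ to be normal to WJ, so H = J + (0, -11) = (43.90, -11.00). Since HC ⟂ CN (tangency), |HN| = √(11.0² + 24.5²) = 26.86 regardless of where C sits on A1. So N lies on both circle(W, 47.87) and circle(H, 26.86); the below-WJ intersection is N = (32.38, -35.26). C is the foot of the tangent from N: C = (32.90, -10.76).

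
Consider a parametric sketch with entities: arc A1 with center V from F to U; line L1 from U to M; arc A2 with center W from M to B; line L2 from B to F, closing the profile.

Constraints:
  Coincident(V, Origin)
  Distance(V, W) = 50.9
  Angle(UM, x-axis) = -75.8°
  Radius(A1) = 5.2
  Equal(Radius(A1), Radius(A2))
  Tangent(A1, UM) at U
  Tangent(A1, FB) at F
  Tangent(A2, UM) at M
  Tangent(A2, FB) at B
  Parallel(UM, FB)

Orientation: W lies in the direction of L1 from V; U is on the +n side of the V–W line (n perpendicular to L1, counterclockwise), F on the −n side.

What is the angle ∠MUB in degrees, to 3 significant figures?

11.5°

The slot axis is L1's direction at -75.8°, so u = (cos -75.8°, sin -75.8°) = (0.245, -0.969) and n = (−sin -75.8°, cos -75.8°) = (0.969, 0.245). V is at the origin and W lies 50.9 along u from V, so W = 50.9·u = (12.5, -49.3). Tangency of A1 to both parallel lines with radius 5.2 puts U and F at V ± 5.2·n: U = (5.04, 1.28), F = (-5.04, -1.28). Equal radii place M and B the same way about W: M = W + 5.2·n = (17.5, -48.1), B = W − 5.2·n = (7.45, -50.6). Then cos ∠MUB = UM·UB / (|UM||UB|), giving 11.5°.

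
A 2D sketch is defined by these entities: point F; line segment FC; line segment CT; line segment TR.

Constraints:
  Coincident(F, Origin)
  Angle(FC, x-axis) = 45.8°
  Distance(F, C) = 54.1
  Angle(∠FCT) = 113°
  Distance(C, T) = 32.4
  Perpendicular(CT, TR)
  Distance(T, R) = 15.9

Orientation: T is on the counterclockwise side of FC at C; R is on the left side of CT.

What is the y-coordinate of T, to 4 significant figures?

68.65

F is at the origin; FC runs at 45.8° with length 54.1, so C = 54.1·(cos 45.8°, sin 45.8°) = (37.72, 38.78). ∠FCT = 113.0°, so CT runs at 45.8° + (180° − 113.0°) = 112.8° from the x-axis; with |CT| = 32.4, T = C + 32.4·(cos 112.8°, sin 112.8°) = (25.16, 68.65). So T.y = 68.65.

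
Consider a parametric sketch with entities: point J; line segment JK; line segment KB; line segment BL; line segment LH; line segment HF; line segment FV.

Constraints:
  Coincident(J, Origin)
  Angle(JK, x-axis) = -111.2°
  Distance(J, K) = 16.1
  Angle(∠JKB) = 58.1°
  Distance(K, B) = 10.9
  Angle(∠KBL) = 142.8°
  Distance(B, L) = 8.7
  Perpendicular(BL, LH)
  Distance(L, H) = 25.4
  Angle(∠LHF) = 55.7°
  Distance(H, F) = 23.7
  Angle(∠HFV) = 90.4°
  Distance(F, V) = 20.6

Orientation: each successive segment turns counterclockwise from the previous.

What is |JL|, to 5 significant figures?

12.554

J is at the origin; JK runs at -111.2° with length 16.1, so K = (-5.8222, -15.010). ∠JKB = 58.1° gives KB at 10.700° from the x-axis; with |KB| = 10.9, B = (4.8883, -12.987). ∠KBL = 142.8° gives BL at 47.900° from the x-axis; with |BL| = 8.7, L = (10.721, -6.5315). Then |JL| = |L − J| = 12.554.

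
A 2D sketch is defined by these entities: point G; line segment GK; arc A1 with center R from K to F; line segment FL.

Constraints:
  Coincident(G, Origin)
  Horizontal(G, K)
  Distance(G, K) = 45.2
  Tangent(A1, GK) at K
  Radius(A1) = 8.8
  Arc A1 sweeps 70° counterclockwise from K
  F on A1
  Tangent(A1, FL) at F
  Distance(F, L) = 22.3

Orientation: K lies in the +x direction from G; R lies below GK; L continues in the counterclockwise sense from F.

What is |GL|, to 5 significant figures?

39.674

G is at the origin; GK is horizontal with |GK| = 45.2 and K on the +x side, so K = (45.200, 0.0000). A1 meets GK tangentially, so RK is at right angles to GK, so R = K + (0, -8.8) = (45.200, -8.8000). On A1, K sits at bearing 90° from R; a 70° counterclockwise sweep puts F at bearing 160°, so F = R + 8.8·(cos 160°, sin 160°) = (36.931, -5.7902). Tangency of A1 to FL means the radius RF is perpendicular to FL, so FL runs along (−sin 160°, cos 160°); with |FL| = 22.3, L = (29.304, -26.745). Then |GL| = |L − G| = 39.674.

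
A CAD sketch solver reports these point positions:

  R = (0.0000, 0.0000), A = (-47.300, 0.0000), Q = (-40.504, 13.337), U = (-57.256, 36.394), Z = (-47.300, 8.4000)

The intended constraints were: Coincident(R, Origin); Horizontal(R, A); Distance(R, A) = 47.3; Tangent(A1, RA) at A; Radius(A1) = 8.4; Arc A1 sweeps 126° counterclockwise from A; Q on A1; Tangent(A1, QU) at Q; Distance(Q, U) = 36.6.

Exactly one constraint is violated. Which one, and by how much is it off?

Distance(Q, U) = 36.6 — off by 8.10.

R = (0.00, 0.00) ✓; R.y = 0.00, A.y = 0.00 ✓; |RA| = 47.30 ✓; ∠(ZA, AR) = 90.00° ✓; |ZA| = 8.400 ✓; bearing(Z→Q) − bearing(Z→A) = 126.0° ✓; |ZQ| = 8.400 ✓; ∠(ZQ, QU) = 90.00° ✓; |QU| = 28.50 ✗.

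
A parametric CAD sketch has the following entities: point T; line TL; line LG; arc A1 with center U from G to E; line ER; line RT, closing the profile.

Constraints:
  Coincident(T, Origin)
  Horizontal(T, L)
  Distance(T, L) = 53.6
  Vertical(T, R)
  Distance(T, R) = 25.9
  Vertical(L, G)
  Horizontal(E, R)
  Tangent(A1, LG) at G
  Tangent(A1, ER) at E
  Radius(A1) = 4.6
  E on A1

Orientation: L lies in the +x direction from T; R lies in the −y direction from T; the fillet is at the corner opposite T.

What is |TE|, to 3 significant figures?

55.4

The virtual corner opposite T is at (53.6, -25.9). Tangency of A1 to LG means the radius UG is perpendicular to LG and since A1 is tangent to ER there, UE ⟂ ER, with radius 4.6, so the center U sits 4.6 in from both sides at U = (49.0, -21.3). That places the tangent points at G = (53.6, -21.3) on LG and E = (49.0, -25.9) on ER. Then |TE| = |E − T| = 55.4.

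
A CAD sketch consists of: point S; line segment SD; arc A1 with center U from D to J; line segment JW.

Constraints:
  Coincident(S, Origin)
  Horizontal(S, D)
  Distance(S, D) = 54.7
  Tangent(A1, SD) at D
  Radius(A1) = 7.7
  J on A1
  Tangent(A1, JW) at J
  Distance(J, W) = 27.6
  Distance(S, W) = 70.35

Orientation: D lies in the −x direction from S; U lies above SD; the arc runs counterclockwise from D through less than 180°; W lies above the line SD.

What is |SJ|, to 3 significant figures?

49.2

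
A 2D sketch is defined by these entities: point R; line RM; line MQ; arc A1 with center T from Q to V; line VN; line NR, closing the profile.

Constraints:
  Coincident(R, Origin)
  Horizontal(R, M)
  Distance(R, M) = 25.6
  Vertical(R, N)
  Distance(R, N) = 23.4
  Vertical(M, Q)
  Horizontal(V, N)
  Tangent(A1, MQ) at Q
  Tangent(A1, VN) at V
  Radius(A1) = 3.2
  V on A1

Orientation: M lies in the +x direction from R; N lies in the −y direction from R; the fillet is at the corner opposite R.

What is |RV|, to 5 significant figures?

32.393

R is at the origin; R and M share the same y with |RM| = 25.6 and M on the +x side, so M = (25.600, 0.0000). RN is vertical with |RN| = 23.4 and N on the −y side, so N = (0.0000, -23.400). The virtual corner opposite R is at (25.600, -23.400). The tangent condition forces TQ to be normal to MQ and the tangent condition forces TV to be normal to VN, with radius 3.2, so the center T sits 3.2 in from both sides at T = (22.400, -20.200). That places the tangent points at Q = (25.600, -20.200) on MQ and V = (22.400, -23.400) on VN. Then |RV| = |V − R| = 32.393.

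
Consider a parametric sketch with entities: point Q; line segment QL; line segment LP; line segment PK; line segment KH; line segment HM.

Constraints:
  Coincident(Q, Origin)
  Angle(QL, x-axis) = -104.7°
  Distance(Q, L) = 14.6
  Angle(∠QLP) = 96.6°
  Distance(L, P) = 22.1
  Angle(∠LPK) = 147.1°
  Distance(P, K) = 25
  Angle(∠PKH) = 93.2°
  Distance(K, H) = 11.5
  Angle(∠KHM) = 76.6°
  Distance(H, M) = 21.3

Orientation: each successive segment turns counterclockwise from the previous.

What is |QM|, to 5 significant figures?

24.150

Q is at the origin; QL runs at -104.7° with length 14.6, so L = (-3.7049, -14.122). ∠QLP = 96.6° gives LP at -21.300° from the x-axis; with |LP| = 22.1, P = (16.886, -22.150). ∠LPK = 147.1° gives PK at 11.600° from the x-axis; with |PK| = 25.0, K = (41.375, -17.123). ∠PKH = 93.2° gives KH at 98.400° from the x-axis; with |KH| = 11.5, H = (39.695, -5.7464). ∠KHM = 76.6° gives HM at -158.20° from the x-axis; with |HM| = 21.3, M = (19.918, -13.657). Then |QM| = |M − Q| = 24.150.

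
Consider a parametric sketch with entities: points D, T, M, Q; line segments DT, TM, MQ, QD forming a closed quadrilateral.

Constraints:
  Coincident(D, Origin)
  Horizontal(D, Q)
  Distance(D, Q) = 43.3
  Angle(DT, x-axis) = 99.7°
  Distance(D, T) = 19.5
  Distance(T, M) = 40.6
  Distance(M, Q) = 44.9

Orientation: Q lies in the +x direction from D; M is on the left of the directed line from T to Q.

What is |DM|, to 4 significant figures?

52.14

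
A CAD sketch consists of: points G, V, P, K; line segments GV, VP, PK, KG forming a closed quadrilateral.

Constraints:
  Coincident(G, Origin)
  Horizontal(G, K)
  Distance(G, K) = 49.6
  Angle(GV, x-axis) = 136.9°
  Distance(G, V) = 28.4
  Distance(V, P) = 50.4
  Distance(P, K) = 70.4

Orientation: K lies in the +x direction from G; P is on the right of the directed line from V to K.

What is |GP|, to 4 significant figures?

33.51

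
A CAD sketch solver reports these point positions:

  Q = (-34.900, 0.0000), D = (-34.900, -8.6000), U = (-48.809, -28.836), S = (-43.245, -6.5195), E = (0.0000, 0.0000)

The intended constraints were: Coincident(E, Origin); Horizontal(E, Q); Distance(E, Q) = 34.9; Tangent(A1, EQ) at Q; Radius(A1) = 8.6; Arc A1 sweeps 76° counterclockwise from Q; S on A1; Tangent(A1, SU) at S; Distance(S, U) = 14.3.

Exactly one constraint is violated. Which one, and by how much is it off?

Distance(S, U) = 14.3 — off by 8.70.

E = (0.00, 0.00) ✓; E.y = 0.00, Q.y = 0.00 ✓; |EQ| = 34.90 ✓; ∠(DQ, QE) = 90.00° ✓; |DQ| = 8.600 ✓; bearing(D→S) − bearing(D→Q) = 76.00° ✓; |DS| = 8.600 ✓; ∠(DS, SU) = 90.00° ✓; |SU| = 23.00 ✗.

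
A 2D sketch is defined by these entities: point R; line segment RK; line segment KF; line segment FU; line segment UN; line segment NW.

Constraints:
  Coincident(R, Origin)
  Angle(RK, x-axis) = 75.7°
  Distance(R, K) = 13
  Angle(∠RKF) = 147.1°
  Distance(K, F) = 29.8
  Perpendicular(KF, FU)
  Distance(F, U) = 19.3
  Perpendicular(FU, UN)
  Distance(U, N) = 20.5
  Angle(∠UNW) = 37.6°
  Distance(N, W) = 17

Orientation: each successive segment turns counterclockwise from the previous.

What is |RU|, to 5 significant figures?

42.515

R is at the origin; RK runs at 75.7° with length 13.0, so K = (3.2110, 12.597). ∠RKF = 147.1° gives KF at 108.60° from the x-axis; with |KF| = 29.8, F = (-6.2940, 40.841). KF is perpendicular to FU, so FU runs at -161.40°; with |FU| = 19.3, U = (-24.586, 34.685). Then |RU| = |U − R| = 42.515.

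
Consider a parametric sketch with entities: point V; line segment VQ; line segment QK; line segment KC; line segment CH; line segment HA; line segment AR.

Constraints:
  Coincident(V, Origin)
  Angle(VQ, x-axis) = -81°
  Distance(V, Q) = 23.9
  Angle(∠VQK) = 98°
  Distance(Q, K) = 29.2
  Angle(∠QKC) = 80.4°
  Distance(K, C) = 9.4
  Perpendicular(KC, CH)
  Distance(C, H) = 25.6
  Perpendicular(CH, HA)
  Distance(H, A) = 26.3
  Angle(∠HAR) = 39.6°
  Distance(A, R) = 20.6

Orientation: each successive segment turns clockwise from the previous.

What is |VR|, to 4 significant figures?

33.65

V is at the origin; VQ runs at -81.0° with length 23.9, so Q = (3.739, -23.61). ∠VQK = 98.0° gives QK at -163.0° from the x-axis; with |QK| = 29.2, K = (-24.19, -32.14). ∠QKC = 80.4° gives KC at 97.40° from the x-axis; with |KC| = 9.4, C = (-25.40, -22.82). KC ⟂ CH, so CH runs at 7.400°; with |CH| = 25.6, H = (-0.009212, -19.52). CH is perpendicular to HA, so HA runs at -82.60°; with |HA| = 26.3, A = (3.378, -45.61). ∠HAR = 39.6° gives AR at 137.0° from the x-axis; with |AR| = 20.6, R = (-11.69, -31.56). Then |VR| = |R − V| = 33.65.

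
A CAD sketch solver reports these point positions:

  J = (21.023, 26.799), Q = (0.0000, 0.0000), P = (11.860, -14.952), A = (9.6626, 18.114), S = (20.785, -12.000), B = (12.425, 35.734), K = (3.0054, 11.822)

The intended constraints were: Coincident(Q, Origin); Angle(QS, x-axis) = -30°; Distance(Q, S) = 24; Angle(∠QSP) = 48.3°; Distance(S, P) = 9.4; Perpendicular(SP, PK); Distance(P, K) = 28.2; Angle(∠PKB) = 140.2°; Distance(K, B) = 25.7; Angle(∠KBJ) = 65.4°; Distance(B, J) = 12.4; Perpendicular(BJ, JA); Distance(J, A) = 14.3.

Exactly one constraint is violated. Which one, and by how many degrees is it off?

Perpendicular(BJ, JA) — off by 6.50°.

Q = (0.00, 0.00) ✓; QS at -30.00° ✓; |QS| = 24.00 ✓; ∠QSP = 48.30° ✓; |SP| = 9.401 ✓; ∠(SP, PK) = 90.00° ✓; |PK| = 28.20 ✓; ∠PKB = 140.2° ✓; |KB| = 25.70 ✓; ∠KBJ = 65.40° ✓; |BJ| = 12.40 ✓; ∠(BJ, JA) = 96.50° ✗; |JA| = 14.30 ✓.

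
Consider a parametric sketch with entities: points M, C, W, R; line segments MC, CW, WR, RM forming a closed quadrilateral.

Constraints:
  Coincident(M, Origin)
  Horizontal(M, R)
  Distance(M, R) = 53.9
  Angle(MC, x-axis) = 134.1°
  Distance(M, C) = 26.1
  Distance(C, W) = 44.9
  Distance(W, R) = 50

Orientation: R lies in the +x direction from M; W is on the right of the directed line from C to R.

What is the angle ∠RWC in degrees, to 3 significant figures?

103°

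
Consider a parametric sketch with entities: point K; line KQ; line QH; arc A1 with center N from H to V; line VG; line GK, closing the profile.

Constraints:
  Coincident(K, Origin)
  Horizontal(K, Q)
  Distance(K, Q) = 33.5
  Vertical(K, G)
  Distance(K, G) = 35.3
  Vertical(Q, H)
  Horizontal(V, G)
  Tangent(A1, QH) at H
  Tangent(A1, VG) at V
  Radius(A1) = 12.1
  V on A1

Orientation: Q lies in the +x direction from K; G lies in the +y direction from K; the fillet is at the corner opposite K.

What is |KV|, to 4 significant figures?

41.28

K is at the origin; KQ is horizontal with |KQ| = 33.5 and Q on the +x side, so Q = (33.50, 0.000). K and G share the same x with |KG| = 35.3 and G on the +y side, so G = (0.000, 35.30). The virtual corner opposite K is at (33.50, 35.30). Tangency of A1 to QH means the radius NH is perpendicular to QH and A1 meets VG tangentially, so NV is at right angles to VG, with radius 12.1, so the center N sits 12.1 in from both sides at N = (21.40, 23.20). That places the tangent points at H = (33.50, 23.20) on QH and V = (21.40, 35.30) on VG. Then |KV| = |V − K| = 41.28.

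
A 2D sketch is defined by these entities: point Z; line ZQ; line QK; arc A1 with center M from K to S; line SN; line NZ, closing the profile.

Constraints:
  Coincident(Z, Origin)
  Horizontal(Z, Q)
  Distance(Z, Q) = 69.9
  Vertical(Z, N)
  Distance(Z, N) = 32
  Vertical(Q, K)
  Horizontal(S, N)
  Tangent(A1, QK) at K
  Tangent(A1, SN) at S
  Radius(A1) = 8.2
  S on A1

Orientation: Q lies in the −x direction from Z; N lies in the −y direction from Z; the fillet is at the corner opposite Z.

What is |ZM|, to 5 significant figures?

66.131

Z is at the origin; ZQ is horizontal with |ZQ| = 69.9 and Q on the −x side, so Q = (-69.900, 0.0000). ZN is vertical with |ZN| = 32.0 and N on the −y side, so N = (0.0000, -32.000). The virtual corner opposite Z is at (-69.900, -32.000). Tangency of A1 to QK means the radius MK is perpendicular to QK and the tangent condition forces MS to be normal to SN, with radius 8.2, so the center M sits 8.2 in from both sides at M = (-61.700, -23.800). Then |ZM| = |M − Z| = 66.131.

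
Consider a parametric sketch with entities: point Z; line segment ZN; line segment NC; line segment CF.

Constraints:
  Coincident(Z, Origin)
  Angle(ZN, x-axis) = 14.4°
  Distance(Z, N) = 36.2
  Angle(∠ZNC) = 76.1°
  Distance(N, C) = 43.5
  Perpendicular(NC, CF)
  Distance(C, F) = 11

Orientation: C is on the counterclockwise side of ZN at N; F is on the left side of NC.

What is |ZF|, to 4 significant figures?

42.36

∠ZNC = 76.1°, so NC runs at 14.4° + (180° − 76.1°) = 118.3° from the x-axis; with |NC| = 43.5, C = N + 43.5·(cos 118.3°, sin 118.3°) = (14.44, 47.30). NC is perpendicular to CF; with |CF| = 11.0 on the left of NC, F = C + 11.0·(-0.8805, -0.4741) = (4.755, 42.09). Then |ZF| = |F − Z| = 42.36.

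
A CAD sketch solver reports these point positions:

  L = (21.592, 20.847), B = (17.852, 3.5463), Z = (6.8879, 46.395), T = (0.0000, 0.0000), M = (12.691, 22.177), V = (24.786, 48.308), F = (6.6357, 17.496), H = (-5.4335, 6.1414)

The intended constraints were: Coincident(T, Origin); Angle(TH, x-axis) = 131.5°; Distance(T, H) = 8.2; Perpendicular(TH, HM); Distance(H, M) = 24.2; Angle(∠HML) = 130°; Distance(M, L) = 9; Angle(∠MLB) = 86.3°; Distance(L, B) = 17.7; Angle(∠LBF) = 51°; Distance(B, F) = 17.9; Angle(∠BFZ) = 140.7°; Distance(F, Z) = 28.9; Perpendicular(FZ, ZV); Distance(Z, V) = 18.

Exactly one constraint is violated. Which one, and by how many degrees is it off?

Perpendicular(FZ, ZV) — off by 6.60°.

T = (0.00, 0.00) ✓; TH at 131.5° ✓; |TH| = 8.200 ✓; ∠(TH, HM) = 90.00° ✓; |HM| = 24.20 ✓; ∠HML = 130.0° ✓; |ML| = 9.000 ✓; ∠MLB = 86.30° ✓; |LB| = 17.70 ✓; ∠LBF = 51.00° ✓; |BF| = 17.90 ✓; ∠BFZ = 140.7° ✓; |FZ| = 28.90 ✓; ∠(FZ, ZV) = 83.40° ✗; |ZV| = 18.00 ✓.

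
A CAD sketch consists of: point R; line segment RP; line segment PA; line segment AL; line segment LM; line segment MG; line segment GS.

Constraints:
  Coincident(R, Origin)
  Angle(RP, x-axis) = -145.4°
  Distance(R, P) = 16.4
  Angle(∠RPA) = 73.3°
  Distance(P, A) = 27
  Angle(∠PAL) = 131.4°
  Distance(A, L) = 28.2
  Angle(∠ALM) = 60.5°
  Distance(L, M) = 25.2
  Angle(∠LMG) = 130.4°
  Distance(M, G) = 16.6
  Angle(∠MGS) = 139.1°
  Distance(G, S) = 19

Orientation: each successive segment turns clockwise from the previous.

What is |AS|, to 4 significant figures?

23.03

R is at the origin; RP runs at -145.4° with length 16.4, so P = (-13.50, -9.313). ∠RPA = 73.3° gives PA at 107.9° from the x-axis; with |PA| = 27.0, A = (-21.80, 16.38). ∠PAL = 131.4° gives AL at 59.30° from the x-axis; with |AL| = 28.2, L = (-7.401, 40.63). ∠ALM = 60.5° gives LM at -60.20° from the x-axis; with |LM| = 25.2, M = (5.123, 18.76). ∠LMG = 130.4° gives MG at -109.8° from the x-axis; with |MG| = 16.6, G = (-0.5001, 3.142). ∠MGS = 139.1° gives GS at -150.7° from the x-axis; with |GS| = 19.0, S = (-17.07, -6.156). Then |AS| = |S − A| = 23.03.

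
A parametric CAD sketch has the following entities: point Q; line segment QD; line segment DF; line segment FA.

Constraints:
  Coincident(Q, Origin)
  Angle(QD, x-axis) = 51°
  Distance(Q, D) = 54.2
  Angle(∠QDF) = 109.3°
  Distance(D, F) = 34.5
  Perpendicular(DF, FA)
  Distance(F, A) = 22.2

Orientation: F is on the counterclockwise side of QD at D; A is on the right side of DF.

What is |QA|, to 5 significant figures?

90.156

Q is at the origin; QD runs at 51.0° with length 54.2, so D = 54.2·(cos 51.0°, sin 51.0°) = (34.109, 42.121). ∠QDF = 109.3°, so DF runs at 51.0° + (180° − 109.3°) = 121.70° from the x-axis; with |DF| = 34.5, F = D + 34.5·(cos 121.70°, sin 121.70°) = (15.980, 71.474). DF ⟂ FA; with |FA| = 22.2 on the right of DF, A = F + 22.2·(0.85081, 0.52547) = (34.868, 83.140). Then |QA| = |A − Q| = 90.156.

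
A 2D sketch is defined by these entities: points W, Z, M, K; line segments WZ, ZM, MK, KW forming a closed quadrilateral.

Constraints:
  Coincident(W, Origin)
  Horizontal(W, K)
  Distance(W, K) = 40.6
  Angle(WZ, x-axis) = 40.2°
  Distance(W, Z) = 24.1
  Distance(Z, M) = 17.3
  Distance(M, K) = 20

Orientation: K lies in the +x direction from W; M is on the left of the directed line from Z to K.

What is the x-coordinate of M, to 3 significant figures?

35.3

Checks: |ZM| = 17.30 ✓; |MK| = 20.00 ✓.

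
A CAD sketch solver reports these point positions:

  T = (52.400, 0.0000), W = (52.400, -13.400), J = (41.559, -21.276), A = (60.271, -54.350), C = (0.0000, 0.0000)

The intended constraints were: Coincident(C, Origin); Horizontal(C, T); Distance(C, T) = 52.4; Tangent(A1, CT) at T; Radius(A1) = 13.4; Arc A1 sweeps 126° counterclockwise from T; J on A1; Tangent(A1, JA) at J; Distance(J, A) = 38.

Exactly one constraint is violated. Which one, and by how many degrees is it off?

Tangent(A1, JA) at J — off by 6.50°.

C = (0.00, 0.00) ✓; C.y = 0.00, T.y = 0.00 ✓; |CT| = 52.40 ✓; ∠(WT, TC) = 90.00° ✓; |WT| = 13.40 ✓; bearing(W→J) − bearing(W→T) = 126.0° ✓; |WJ| = 13.40 ✓; ∠(WJ, JA) = 96.50° ✗; |JA| = 38.00 ✓.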